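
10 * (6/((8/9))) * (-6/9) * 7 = -315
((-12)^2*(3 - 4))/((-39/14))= 672/13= 51.69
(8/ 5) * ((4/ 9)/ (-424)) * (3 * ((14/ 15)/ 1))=-56/ 11925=-0.00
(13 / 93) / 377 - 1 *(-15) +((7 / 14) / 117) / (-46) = 145155229 / 9676836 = 15.00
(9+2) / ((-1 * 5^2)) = -0.44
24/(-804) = -2/67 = -0.03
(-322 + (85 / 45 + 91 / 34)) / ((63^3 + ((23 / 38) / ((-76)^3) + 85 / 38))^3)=-225433715645865314206351360 / 11103020748814730454828919404703422083601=-0.00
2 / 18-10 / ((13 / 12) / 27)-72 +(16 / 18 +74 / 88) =-182691 / 572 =-319.39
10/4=5/2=2.50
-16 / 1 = -16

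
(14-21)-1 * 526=-533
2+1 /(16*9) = 2.01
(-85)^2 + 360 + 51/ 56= 424811/ 56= 7585.91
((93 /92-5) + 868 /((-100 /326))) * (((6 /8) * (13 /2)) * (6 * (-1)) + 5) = 68716.48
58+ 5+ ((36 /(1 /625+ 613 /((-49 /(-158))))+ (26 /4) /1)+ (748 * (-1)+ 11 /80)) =-1095006845977 /1614234640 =-678.34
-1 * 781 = -781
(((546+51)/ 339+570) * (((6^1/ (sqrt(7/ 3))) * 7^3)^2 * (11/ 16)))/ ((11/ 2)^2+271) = 322507388511/ 136165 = 2368504.30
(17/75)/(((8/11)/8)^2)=2057/75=27.43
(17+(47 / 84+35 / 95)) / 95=28613 / 151620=0.19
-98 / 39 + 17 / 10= -317 / 390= -0.81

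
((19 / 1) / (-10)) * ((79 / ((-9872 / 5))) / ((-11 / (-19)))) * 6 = 85557 / 108592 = 0.79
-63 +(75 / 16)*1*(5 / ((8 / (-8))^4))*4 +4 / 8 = 125 / 4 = 31.25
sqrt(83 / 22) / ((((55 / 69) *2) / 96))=1656 *sqrt(1826) / 605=116.96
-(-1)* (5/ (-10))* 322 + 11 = -150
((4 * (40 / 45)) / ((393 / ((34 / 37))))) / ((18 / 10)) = 5440 / 1177821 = 0.00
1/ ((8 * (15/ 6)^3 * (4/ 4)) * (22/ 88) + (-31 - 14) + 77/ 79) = -316/ 4037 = -0.08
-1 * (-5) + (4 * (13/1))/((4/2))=31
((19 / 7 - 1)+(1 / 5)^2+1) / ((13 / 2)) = 964 / 2275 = 0.42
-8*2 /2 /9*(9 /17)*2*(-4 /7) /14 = 32 /833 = 0.04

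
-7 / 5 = -1.40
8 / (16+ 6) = 4 / 11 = 0.36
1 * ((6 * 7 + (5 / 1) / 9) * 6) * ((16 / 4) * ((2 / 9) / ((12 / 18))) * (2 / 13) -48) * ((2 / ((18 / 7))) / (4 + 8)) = -2498692 / 3159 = -790.98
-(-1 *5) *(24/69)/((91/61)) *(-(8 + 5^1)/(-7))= 2440/1127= 2.17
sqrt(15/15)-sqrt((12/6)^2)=-1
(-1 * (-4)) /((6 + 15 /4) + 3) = 16 /51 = 0.31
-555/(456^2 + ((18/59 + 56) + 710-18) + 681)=-32745/12352553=-0.00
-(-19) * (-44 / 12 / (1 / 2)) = -418 / 3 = -139.33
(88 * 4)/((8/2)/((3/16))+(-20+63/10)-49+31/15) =-3520/393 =-8.96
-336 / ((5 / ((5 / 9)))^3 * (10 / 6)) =-0.28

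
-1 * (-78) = 78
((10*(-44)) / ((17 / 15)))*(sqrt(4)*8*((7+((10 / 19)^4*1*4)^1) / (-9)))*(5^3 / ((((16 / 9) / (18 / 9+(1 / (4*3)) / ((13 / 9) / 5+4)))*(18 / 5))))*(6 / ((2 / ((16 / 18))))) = 530438.80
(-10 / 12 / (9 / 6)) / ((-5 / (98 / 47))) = 0.23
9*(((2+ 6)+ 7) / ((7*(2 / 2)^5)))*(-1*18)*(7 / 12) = -405 / 2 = -202.50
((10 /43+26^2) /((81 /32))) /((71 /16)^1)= 14887936 /247293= 60.20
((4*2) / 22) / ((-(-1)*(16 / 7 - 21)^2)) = 0.00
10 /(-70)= -1 /7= -0.14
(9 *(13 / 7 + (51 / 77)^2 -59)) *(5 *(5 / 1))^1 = -75644775 / 5929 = -12758.44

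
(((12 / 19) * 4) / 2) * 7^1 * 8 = 1344 / 19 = 70.74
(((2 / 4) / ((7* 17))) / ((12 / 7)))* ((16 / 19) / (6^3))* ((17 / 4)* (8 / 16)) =1 / 49248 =0.00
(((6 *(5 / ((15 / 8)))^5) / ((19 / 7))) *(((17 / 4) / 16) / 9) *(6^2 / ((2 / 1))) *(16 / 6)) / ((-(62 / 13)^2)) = -82374656 / 4436937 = -18.57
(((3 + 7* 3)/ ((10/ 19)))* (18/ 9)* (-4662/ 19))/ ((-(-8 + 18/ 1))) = 55944/ 25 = 2237.76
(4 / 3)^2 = 16 / 9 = 1.78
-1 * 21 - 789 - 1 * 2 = -812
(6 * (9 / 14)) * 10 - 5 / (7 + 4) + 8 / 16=5947 / 154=38.62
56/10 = 28/5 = 5.60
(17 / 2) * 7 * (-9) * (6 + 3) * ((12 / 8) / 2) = -3614.62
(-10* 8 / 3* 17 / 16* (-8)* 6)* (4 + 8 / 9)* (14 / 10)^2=586432 / 45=13031.82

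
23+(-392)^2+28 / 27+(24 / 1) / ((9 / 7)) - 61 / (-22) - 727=90871591 / 594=152982.48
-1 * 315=-315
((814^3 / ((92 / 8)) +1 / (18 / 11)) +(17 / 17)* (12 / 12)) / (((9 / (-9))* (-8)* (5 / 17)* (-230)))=-330084135467 / 3808800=-86663.55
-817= -817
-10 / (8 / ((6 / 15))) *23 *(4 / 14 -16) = 1265 / 7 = 180.71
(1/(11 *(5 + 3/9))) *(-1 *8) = -3/22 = -0.14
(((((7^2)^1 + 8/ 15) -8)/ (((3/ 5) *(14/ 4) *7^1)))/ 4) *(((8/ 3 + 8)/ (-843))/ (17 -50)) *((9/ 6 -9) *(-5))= 17800/ 1752597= 0.01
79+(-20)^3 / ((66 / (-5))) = 22607 / 33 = 685.06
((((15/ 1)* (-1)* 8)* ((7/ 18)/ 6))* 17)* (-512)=67697.78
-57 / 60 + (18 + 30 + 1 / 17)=16017 / 340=47.11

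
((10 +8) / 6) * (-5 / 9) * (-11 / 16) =55 / 48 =1.15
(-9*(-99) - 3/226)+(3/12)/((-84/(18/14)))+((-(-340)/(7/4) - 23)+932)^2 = 107916603989/88592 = 1218130.35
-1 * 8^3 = -512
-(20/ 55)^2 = -16/ 121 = -0.13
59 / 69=0.86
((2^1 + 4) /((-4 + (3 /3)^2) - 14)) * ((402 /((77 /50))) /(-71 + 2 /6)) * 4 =361800 /69377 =5.21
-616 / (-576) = 77 / 72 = 1.07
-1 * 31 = -31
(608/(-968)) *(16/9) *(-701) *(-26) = -22162816/1089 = -20351.53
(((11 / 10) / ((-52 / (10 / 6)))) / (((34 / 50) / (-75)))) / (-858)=-625 / 137904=-0.00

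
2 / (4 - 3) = 2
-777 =-777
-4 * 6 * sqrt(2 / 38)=-24 * sqrt(19) / 19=-5.51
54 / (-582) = -9 / 97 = -0.09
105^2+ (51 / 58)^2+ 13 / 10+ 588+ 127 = 197501671 / 16820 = 11742.07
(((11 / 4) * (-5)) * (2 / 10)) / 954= -11 / 3816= -0.00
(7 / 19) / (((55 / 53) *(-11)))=-371 / 11495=-0.03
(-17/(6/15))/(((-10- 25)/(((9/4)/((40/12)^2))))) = 1377/5600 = 0.25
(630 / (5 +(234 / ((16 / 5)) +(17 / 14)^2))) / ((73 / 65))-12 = -1253492 / 253091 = -4.95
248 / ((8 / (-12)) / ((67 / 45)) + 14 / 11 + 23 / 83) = 15170408 / 67415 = 225.03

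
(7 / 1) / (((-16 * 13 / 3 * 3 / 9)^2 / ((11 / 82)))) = 6237 / 3547648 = 0.00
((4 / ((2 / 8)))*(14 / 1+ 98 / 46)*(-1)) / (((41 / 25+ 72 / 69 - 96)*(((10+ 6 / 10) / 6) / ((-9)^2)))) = 6804000 / 53657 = 126.81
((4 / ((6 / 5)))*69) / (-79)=-230 / 79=-2.91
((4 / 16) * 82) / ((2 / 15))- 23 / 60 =4601 / 30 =153.37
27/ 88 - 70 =-6133/ 88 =-69.69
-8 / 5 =-1.60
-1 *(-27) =27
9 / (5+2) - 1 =2 / 7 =0.29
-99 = -99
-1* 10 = -10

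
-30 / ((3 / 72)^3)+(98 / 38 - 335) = -415052.42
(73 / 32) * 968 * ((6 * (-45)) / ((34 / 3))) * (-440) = 393510150 / 17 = 23147655.88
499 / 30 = 16.63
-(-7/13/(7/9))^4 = -6561/28561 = -0.23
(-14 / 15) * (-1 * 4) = 56 / 15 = 3.73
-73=-73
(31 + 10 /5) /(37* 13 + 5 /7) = 77 /1124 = 0.07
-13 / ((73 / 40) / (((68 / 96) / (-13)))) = 85 / 219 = 0.39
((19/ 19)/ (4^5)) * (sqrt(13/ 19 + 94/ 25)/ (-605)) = -sqrt(40109)/ 58854400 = -0.00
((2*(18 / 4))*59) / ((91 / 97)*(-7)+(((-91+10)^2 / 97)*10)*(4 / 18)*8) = 51507 / 116003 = 0.44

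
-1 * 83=-83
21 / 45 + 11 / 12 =83 / 60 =1.38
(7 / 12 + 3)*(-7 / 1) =-301 / 12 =-25.08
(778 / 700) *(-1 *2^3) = -1556 / 175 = -8.89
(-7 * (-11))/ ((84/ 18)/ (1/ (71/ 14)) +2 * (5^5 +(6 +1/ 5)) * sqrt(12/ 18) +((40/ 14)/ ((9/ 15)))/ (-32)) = -425917800/ 6149198022893 +37804856320 * sqrt(6)/ 6149198022893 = 0.01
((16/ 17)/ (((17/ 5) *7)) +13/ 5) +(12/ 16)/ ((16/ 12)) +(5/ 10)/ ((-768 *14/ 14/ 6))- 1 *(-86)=230973229/ 2589440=89.20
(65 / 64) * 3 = 195 / 64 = 3.05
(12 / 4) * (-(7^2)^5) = -847425747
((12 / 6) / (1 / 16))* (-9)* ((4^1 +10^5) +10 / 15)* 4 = -115205376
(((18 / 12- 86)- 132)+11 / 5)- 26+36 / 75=-11991 / 50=-239.82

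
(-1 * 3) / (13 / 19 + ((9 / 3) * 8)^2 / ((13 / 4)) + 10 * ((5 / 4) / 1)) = -494 / 31355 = -0.02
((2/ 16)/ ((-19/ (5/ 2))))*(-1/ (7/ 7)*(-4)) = -5/ 76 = -0.07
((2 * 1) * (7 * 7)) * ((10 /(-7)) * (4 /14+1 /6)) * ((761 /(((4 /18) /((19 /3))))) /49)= -28032.76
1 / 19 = 0.05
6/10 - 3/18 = 13/30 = 0.43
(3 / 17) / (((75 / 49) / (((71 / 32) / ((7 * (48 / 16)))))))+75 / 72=42997 / 40800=1.05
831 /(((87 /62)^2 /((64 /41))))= 68146432 /103443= 658.78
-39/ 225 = -13/ 75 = -0.17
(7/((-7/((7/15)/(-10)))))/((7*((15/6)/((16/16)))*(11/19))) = 19/4125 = 0.00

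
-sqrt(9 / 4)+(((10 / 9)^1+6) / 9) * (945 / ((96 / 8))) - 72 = -203 / 18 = -11.28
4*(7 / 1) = 28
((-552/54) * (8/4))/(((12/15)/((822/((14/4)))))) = -126040/21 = -6001.90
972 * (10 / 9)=1080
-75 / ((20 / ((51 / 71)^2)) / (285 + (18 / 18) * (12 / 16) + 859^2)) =-115198303005 / 80656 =-1428267.00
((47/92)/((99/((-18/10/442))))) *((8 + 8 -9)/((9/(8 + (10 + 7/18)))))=-108899/362316240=-0.00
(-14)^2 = 196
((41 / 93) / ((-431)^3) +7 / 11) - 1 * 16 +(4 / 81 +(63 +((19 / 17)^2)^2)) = 9095751767809795522 / 184699999330681131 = 49.25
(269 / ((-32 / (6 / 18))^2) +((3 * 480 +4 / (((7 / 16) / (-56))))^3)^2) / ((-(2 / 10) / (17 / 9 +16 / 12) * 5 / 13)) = -2219073430794860104879141 / 82944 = -26753875274822291002.11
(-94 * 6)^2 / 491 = 318096 / 491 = 647.85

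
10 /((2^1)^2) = 5 /2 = 2.50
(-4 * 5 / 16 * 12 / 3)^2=25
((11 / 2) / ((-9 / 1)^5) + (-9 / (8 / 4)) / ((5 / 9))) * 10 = -4783024 / 59049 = -81.00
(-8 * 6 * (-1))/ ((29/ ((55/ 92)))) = 660/ 667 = 0.99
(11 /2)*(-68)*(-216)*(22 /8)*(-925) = -205494300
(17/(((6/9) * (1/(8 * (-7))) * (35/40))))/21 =-77.71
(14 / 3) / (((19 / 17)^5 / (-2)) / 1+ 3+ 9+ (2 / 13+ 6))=516827948 / 1913949651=0.27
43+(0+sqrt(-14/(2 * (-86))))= sqrt(602)/86+43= 43.29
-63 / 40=-1.58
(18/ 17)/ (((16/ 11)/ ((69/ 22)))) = 621/ 272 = 2.28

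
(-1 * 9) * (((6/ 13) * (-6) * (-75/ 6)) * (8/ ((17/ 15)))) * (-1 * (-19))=-9234000/ 221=-41782.81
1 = 1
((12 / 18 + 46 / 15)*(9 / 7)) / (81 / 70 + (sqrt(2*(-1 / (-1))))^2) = 336 / 221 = 1.52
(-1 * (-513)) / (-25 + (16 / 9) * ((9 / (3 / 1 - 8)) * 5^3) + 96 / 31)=-15903 / 13079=-1.22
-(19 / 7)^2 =-361 / 49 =-7.37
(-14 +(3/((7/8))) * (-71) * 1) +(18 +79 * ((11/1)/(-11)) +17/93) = -207178/651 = -318.25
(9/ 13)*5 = 45/ 13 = 3.46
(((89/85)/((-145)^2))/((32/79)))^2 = 49434961/3270467344000000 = 0.00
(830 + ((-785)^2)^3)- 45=234001122366391410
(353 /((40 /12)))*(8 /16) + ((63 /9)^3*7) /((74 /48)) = 1191663 /740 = 1610.36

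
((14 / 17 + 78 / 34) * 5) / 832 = 265 / 14144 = 0.02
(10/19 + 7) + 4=219/19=11.53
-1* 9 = -9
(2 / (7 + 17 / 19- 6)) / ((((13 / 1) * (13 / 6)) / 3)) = 19 / 169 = 0.11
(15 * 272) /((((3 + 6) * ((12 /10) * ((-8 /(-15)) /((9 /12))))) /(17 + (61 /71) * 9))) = 932875 /71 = 13139.08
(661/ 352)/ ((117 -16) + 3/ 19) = 12559/ 676544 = 0.02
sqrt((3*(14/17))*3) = 3*sqrt(238)/17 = 2.72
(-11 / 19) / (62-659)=11 / 11343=0.00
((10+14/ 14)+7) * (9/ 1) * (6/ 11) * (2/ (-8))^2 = 5.52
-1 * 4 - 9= -13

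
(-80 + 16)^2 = 4096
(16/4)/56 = 0.07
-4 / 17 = -0.24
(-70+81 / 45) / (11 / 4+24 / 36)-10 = -6142 / 205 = -29.96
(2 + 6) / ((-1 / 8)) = -64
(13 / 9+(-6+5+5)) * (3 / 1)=49 / 3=16.33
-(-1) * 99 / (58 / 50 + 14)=2475 / 379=6.53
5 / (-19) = -5 / 19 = -0.26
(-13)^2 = 169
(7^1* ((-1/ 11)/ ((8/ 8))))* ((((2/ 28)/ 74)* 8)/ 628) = -1/ 127798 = -0.00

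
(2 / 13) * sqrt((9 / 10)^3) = 0.13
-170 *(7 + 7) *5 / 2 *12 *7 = -499800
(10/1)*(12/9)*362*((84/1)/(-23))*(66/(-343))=3822720/1127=3391.94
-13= -13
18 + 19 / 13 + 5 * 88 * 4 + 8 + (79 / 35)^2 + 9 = 28689783 / 15925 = 1801.56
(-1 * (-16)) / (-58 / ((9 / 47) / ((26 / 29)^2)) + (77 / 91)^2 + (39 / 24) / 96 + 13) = -180670464 / 2594096989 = -0.07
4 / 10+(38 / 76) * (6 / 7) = 29 / 35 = 0.83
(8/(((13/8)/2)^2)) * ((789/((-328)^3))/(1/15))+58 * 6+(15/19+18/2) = 79179818442/221305331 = 357.79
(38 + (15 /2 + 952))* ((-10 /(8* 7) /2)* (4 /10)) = -285 /8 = -35.62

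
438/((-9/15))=-730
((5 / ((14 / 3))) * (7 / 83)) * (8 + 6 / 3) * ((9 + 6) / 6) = 375 / 166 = 2.26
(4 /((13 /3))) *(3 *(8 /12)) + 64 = 856 /13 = 65.85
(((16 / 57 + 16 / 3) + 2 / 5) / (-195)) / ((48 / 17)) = -14569 / 1333800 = -0.01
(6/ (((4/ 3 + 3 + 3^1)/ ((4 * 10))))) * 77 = 2520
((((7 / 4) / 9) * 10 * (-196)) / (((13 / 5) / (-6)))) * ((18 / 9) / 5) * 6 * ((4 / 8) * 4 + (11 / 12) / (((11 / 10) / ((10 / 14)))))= 213640 / 39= 5477.95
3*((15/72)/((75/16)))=2/15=0.13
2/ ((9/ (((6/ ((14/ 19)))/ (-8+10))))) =19/ 21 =0.90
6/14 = 3/7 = 0.43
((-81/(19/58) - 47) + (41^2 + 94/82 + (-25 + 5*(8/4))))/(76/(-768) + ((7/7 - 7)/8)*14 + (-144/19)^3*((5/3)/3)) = -74127520512/13630984025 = -5.44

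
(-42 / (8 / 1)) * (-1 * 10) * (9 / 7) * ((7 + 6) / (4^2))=1755 / 32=54.84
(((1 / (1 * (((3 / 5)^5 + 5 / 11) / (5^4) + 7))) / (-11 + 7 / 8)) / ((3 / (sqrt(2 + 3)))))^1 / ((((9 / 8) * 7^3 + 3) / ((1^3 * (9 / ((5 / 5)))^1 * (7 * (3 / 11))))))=-125000000 * sqrt(5) / 601614205011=-0.00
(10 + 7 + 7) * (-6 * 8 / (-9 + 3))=192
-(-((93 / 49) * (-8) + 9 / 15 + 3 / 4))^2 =-183792249 / 960400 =-191.37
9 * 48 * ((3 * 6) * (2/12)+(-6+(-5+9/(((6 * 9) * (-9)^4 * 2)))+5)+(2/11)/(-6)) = -10497556/8019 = -1309.09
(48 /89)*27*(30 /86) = 19440 /3827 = 5.08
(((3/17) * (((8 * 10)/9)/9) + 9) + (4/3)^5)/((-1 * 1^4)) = -55307/4131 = -13.39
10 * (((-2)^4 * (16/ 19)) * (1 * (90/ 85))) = 46080/ 323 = 142.66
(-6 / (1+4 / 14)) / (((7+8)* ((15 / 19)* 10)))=-133 / 3375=-0.04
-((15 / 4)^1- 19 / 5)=1 / 20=0.05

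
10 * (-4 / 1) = -40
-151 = -151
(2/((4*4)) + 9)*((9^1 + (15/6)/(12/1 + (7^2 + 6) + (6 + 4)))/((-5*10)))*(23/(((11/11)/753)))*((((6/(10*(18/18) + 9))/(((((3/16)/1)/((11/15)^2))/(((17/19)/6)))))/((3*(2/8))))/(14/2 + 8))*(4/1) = -876966777544/639646875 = -1371.02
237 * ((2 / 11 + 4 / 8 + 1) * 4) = 17538 / 11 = 1594.36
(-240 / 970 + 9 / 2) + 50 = 10525 / 194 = 54.25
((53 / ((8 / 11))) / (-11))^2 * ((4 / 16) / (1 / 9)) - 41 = 14785 / 256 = 57.75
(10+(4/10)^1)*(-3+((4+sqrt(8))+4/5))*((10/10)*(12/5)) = 5616/125+1248*sqrt(2)/25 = 115.53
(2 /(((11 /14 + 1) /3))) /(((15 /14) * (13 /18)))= 7056 /1625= 4.34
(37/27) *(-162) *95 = -21090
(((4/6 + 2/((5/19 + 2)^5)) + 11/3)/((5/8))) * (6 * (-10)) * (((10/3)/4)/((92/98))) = -3774894051880/10143582567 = -372.15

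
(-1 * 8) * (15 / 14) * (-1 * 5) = 300 / 7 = 42.86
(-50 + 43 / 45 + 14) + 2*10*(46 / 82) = -43957 / 1845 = -23.82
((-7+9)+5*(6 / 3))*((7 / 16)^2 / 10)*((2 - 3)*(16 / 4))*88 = -80.85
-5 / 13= -0.38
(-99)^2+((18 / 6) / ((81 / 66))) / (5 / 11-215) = 104086499 / 10620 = 9800.99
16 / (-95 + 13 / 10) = -160 / 937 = -0.17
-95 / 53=-1.79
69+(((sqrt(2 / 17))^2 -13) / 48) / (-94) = 1764265 / 25568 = 69.00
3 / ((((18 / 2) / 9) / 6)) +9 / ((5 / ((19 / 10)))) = 1071 / 50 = 21.42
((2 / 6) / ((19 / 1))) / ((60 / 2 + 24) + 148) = 1 / 11514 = 0.00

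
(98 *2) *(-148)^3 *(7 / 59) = -4447738624 / 59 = -75385400.41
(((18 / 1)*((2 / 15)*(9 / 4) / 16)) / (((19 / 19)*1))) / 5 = 27 / 400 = 0.07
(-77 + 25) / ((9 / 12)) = -208 / 3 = -69.33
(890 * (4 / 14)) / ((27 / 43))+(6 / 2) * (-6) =386.97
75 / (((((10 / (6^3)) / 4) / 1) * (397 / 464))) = 7573.60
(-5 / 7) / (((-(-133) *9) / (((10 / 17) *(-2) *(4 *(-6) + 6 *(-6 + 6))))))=-800 / 47481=-0.02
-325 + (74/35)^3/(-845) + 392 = 2426962901/36229375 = 66.99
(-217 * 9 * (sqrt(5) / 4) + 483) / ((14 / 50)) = 1725 - 6975 * sqrt(5) / 4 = -2174.14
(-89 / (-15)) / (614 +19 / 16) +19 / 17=166439 / 147645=1.13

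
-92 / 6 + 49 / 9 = -89 / 9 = -9.89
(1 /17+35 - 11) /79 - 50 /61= -42201 /81923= -0.52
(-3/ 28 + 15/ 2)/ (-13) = -207/ 364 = -0.57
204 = 204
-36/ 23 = -1.57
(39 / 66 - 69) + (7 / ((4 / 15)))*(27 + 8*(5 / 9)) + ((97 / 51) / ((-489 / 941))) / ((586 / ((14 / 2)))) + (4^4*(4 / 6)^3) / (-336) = 15327999767825 / 20255356044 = 756.74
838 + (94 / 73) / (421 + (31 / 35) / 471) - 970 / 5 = 163137492091 / 253317884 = 644.00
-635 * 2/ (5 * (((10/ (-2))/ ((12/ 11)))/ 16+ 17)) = -48768/ 3209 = -15.20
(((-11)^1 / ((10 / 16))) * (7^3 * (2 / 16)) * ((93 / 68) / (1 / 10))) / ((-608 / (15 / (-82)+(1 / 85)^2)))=-37998822477 / 12247126400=-3.10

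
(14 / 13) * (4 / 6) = 28 / 39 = 0.72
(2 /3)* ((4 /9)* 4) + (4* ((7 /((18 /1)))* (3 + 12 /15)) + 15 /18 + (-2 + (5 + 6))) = 4571 /270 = 16.93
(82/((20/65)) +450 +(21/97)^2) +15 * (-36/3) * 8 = -13613941/18818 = -723.45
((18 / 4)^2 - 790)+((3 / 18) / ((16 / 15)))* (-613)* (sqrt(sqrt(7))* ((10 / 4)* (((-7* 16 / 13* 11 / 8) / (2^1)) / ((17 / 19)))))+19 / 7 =-21477 / 28+22420475* 7^(1 / 4) / 14144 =1811.35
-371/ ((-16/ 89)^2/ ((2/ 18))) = -2938691/ 2304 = -1275.47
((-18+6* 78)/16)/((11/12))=675/22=30.68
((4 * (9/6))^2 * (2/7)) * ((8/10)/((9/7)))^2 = 896/225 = 3.98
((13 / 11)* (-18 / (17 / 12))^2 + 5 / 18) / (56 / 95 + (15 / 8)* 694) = 2077345810 / 14153833089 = 0.15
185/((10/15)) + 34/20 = 1396/5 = 279.20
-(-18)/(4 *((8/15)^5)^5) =2272605146463811397552490234375/75557863725914323419136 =30077678.67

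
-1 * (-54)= 54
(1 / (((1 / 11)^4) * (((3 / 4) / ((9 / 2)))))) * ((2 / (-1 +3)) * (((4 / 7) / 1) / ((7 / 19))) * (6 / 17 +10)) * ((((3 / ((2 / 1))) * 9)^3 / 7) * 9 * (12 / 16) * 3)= 58542947471844 / 5831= 10039949832.25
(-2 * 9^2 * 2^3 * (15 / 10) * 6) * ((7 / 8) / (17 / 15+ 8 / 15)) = -30618 / 5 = -6123.60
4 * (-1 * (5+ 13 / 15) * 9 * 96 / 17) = -1192.66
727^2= 528529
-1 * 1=-1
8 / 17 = 0.47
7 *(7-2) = 35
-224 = -224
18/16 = 9/8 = 1.12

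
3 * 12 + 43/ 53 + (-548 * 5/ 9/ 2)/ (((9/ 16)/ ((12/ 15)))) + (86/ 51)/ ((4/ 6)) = -12928810/ 72981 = -177.15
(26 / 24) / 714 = 13 / 8568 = 0.00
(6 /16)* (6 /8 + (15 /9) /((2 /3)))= 39 /32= 1.22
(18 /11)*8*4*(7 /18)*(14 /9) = 3136 /99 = 31.68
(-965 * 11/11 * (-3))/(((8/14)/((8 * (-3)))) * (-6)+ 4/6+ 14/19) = 1155105/617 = 1872.13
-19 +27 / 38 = -695 / 38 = -18.29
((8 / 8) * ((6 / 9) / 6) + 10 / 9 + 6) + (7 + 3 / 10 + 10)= 2207 / 90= 24.52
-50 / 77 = -0.65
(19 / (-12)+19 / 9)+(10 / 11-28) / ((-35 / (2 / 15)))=43727 / 69300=0.63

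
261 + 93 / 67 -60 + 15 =14565 / 67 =217.39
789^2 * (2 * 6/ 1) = 7470252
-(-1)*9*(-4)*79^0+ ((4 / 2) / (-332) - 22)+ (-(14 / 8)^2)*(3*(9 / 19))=-1573417 / 25232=-62.36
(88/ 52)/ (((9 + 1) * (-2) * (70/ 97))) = -1067/ 9100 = -0.12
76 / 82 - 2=-44 / 41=-1.07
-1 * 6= -6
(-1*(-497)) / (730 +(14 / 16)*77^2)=3976 / 47343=0.08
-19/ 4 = -4.75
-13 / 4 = -3.25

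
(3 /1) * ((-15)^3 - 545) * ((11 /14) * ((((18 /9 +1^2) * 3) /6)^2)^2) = -93555 /2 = -46777.50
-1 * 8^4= -4096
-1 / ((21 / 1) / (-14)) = 2 / 3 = 0.67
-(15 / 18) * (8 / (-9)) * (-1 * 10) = -200 / 27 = -7.41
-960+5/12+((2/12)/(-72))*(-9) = -15353/16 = -959.56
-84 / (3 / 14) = -392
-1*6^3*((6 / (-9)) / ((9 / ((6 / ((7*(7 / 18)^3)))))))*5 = 2799360 / 2401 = 1165.91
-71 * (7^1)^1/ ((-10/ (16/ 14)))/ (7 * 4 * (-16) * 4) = -71/ 2240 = -0.03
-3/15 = -1/5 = -0.20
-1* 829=-829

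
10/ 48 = 5/ 24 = 0.21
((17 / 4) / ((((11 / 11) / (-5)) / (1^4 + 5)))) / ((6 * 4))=-85 / 16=-5.31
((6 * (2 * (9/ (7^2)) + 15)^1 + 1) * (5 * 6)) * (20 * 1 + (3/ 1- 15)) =22368.98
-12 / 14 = -6 / 7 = -0.86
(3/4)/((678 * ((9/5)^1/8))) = 5/1017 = 0.00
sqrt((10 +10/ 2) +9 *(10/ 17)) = sqrt(5865)/ 17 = 4.50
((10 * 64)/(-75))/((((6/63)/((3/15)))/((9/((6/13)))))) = -8736/25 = -349.44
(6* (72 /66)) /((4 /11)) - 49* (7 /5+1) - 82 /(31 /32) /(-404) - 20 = -1869058 /15655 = -119.39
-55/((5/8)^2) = -704/5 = -140.80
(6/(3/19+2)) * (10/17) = 1140/697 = 1.64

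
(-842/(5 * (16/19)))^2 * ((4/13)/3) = 63984001/15600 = 4101.54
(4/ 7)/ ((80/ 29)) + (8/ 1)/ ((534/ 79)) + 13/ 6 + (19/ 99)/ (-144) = 157912739/ 44407440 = 3.56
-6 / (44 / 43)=-129 / 22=-5.86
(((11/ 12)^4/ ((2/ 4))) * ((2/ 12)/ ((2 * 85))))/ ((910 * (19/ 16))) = 14641/ 11427998400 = 0.00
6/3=2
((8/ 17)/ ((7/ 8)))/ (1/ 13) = 832/ 119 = 6.99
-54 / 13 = -4.15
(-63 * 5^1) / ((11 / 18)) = -5670 / 11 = -515.45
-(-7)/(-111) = -7/111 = -0.06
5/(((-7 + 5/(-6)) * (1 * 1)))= -30/47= -0.64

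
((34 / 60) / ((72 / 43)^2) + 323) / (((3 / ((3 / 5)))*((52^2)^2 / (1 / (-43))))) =-50264393 / 244477041868800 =-0.00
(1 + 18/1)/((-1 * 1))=-19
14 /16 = 7 /8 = 0.88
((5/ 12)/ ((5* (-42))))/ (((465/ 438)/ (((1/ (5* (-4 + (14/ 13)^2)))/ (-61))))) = -12337/ 5718384000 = -0.00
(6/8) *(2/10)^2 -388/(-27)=38881/2700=14.40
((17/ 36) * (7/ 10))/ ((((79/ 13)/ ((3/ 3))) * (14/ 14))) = 1547/ 28440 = 0.05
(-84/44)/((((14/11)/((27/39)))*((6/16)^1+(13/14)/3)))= -2268/1495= -1.52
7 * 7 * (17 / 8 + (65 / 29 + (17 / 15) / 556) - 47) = -1010465701 / 483720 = -2088.95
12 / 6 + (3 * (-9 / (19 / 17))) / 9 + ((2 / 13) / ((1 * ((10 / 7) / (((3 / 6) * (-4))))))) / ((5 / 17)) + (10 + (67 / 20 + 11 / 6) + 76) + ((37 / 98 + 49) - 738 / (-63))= 547752679 / 3630900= 150.86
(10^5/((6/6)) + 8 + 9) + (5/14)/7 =9801671/98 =100017.05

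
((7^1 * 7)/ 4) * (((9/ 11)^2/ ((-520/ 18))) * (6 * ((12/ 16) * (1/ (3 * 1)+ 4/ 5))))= -1821771/ 1258400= -1.45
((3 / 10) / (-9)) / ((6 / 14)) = -0.08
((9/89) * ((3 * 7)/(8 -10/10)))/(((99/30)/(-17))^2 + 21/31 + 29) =24189300/2369336551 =0.01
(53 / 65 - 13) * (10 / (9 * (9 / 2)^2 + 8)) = -6336 / 9893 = -0.64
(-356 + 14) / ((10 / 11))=-1881 / 5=-376.20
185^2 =34225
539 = 539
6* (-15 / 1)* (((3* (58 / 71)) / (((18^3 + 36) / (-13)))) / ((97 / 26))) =147030 / 1122581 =0.13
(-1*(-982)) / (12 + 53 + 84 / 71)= 69722 / 4699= 14.84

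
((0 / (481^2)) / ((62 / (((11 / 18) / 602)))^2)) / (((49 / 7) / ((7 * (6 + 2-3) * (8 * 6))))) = 0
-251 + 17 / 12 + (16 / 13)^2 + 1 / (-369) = -61879885 / 249444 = -248.07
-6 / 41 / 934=-3 / 19147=-0.00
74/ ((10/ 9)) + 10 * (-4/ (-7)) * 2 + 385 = 463.03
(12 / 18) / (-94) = -1 / 141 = -0.01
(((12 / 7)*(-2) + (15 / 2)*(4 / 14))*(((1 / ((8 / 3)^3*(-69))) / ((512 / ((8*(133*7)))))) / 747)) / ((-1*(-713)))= 1197 / 44601081856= 0.00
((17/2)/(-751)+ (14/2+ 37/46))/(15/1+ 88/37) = 4980533/11106539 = 0.45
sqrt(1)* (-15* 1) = -15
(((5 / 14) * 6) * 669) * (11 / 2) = 110385 / 14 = 7884.64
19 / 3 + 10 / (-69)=427 / 69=6.19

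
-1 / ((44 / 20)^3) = -125 / 1331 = -0.09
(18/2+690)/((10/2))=699/5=139.80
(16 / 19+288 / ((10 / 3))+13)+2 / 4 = 19141 / 190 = 100.74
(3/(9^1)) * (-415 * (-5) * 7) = 14525/3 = 4841.67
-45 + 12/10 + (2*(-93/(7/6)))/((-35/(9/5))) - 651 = -841086/1225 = -686.60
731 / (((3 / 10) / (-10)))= -73100 / 3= -24366.67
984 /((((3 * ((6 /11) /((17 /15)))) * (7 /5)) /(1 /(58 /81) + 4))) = 4799542 /1827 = 2627.01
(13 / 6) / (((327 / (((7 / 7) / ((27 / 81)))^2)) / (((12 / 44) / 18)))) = 13 / 14388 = 0.00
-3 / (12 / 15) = -15 / 4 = -3.75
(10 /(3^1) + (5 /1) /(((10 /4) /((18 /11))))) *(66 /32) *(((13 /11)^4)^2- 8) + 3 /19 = -1856975004073 /32582549912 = -56.99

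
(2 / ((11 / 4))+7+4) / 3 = 3.91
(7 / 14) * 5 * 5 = 25 / 2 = 12.50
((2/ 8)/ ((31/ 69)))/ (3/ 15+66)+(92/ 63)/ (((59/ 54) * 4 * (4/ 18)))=25630809/ 16951172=1.51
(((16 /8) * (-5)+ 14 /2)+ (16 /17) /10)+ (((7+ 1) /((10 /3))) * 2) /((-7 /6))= -4177 /595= -7.02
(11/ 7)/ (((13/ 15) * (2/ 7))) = 6.35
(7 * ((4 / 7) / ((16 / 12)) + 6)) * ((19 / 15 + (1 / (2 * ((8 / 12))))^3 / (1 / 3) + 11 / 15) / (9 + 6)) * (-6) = -58.78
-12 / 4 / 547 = -3 / 547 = -0.01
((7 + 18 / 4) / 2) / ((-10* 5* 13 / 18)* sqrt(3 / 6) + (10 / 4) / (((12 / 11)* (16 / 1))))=-5511168* sqrt(2) / 34610111-218592 / 173050555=-0.23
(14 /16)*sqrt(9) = 21 /8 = 2.62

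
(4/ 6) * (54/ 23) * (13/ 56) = 117/ 322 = 0.36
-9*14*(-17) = 2142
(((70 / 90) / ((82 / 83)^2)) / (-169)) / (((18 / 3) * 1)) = -48223 / 61363224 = -0.00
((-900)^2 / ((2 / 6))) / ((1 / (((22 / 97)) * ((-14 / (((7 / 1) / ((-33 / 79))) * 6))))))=588060000 / 7663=76740.18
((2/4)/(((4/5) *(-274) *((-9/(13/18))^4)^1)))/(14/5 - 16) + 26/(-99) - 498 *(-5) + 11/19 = 2490.32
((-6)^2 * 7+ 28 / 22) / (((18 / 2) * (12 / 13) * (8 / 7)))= 26.68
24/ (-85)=-24/ 85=-0.28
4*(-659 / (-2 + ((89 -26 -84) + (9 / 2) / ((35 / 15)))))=36904 / 295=125.10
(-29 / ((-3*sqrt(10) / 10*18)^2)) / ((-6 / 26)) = 1885 / 4374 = 0.43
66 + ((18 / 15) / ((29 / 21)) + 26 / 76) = 370333 / 5510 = 67.21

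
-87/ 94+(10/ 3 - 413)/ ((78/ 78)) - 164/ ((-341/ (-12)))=-40038343/ 96162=-416.36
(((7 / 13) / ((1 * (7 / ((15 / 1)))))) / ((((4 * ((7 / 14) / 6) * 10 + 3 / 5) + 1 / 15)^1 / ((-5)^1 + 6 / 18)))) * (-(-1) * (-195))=525 / 2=262.50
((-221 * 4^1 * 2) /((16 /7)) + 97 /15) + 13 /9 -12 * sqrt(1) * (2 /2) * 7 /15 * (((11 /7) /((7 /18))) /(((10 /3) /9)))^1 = -2604061 /3150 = -826.69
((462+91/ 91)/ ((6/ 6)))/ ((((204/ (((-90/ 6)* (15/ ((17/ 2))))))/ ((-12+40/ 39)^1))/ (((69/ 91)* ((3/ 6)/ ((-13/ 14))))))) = -170916450/ 634933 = -269.19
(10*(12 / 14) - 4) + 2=46 / 7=6.57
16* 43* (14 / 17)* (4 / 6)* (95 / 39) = 1830080 / 1989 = 920.10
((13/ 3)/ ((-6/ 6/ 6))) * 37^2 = -35594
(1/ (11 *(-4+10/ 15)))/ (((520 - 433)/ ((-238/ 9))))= 0.01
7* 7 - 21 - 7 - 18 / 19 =381 / 19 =20.05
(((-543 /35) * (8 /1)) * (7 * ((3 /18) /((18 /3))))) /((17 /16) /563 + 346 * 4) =-3260896 /187006335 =-0.02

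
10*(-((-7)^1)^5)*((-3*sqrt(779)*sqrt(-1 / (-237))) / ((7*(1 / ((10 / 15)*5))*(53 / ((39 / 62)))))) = -1560650*sqrt(184623) / 129797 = -5166.35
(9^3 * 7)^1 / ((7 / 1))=729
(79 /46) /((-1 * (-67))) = 79 /3082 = 0.03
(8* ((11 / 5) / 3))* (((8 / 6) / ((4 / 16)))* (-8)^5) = -46137344 / 45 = -1025274.31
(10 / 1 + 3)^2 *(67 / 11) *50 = 566150 / 11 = 51468.18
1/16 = 0.06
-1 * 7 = -7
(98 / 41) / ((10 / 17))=833 / 205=4.06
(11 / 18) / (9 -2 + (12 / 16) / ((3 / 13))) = 22 / 369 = 0.06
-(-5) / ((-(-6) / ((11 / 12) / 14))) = 55 / 1008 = 0.05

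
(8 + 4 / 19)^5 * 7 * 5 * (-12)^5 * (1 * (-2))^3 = 6437055496150056960 / 2476099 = 2599676142250.39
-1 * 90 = -90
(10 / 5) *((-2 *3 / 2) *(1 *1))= -6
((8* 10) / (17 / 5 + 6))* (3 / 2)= 600 / 47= 12.77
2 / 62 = 1 / 31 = 0.03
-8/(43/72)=-13.40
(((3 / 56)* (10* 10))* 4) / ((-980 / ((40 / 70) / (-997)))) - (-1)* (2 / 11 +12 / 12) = 31119691 / 26331767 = 1.18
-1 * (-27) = 27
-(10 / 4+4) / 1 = -6.50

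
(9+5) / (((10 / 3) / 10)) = 42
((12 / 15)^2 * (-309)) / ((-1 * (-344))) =-618 / 1075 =-0.57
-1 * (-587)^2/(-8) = 344569/8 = 43071.12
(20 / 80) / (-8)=-1 / 32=-0.03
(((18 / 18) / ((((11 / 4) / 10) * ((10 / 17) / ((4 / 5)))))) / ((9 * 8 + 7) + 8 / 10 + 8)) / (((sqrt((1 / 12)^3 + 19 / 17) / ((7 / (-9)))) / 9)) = -45696 * sqrt(1675299) / 158627821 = -0.37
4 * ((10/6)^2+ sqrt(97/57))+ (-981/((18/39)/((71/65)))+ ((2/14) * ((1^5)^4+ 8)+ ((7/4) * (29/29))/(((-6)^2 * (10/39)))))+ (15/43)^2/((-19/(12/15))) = -163541245543/70824096+ 4 * sqrt(5529)/57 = -2303.90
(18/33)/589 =6/6479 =0.00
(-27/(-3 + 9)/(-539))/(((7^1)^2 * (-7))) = -9/369754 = -0.00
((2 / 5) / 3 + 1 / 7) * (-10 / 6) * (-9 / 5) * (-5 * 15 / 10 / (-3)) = 29 / 14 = 2.07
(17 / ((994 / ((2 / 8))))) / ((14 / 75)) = 1275 / 55664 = 0.02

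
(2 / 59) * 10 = 20 / 59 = 0.34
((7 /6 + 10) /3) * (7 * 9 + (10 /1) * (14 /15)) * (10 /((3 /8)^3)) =37219840 /729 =51056.02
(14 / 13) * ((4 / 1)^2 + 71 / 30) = 3857 / 195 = 19.78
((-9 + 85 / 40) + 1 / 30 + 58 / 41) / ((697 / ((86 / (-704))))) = 1148143 / 1207092480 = 0.00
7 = 7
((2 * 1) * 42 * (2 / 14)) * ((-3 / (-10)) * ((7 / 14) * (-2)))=-18 / 5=-3.60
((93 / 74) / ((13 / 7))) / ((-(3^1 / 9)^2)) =-5859 / 962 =-6.09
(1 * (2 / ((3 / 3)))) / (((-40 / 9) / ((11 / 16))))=-0.31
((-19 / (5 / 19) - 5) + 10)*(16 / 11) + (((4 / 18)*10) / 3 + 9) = -130687 / 1485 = -88.00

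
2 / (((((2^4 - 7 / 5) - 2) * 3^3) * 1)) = 10 / 1701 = 0.01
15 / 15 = 1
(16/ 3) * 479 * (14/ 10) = 53648/ 15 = 3576.53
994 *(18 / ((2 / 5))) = 44730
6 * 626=3756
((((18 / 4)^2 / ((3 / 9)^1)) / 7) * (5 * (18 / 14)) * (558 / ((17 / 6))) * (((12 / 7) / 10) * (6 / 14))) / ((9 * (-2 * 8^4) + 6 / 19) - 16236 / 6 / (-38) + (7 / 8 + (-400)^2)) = 0.01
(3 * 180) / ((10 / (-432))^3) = -1088391168 / 25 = -43535646.72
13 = 13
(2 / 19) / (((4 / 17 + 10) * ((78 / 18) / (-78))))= -102 / 551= -0.19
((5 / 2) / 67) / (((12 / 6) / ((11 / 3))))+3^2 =7291 / 804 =9.07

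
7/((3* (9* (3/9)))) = 7/9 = 0.78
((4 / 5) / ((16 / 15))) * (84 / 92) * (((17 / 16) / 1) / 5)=1071 / 7360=0.15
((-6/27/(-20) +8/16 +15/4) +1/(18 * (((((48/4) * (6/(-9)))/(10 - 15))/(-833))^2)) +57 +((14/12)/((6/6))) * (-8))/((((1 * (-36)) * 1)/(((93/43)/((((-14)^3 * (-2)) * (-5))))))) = 99929337/3020595200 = 0.03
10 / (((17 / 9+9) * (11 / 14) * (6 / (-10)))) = -150 / 77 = -1.95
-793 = -793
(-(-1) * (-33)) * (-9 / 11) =27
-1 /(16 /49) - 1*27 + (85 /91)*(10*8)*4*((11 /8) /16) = -6371 /1456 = -4.38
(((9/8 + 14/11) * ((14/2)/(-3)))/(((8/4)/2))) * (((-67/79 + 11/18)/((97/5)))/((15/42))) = 3484243/18207288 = 0.19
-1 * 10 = -10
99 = 99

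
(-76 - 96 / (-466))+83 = 1679 / 233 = 7.21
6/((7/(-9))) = -54/7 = -7.71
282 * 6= 1692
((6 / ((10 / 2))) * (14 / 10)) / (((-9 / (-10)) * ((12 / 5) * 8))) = 7 / 72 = 0.10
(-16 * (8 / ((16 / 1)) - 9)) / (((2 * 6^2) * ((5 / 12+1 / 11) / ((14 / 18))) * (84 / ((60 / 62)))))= 1870 / 56079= 0.03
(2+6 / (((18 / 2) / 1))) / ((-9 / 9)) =-8 / 3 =-2.67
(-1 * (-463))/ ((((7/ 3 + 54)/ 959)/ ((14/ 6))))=3108119/ 169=18391.24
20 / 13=1.54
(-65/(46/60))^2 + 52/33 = 125510008/17457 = 7189.67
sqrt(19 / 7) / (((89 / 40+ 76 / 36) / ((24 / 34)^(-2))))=1445 * sqrt(133) / 21854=0.76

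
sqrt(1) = 1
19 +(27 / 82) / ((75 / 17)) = 39103 / 2050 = 19.07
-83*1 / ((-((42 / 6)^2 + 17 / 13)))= 1.65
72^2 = 5184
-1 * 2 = -2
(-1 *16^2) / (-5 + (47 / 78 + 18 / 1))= -19968 / 1061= -18.82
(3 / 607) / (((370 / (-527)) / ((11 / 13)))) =-17391 / 2919670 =-0.01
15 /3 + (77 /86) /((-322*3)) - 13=-94955 /11868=-8.00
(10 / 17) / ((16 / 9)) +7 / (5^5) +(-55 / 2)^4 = 486127236279 / 850000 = 571914.40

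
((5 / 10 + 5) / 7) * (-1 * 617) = -6787 / 14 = -484.79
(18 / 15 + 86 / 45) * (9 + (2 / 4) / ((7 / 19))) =290 / 9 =32.22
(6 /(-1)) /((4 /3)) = -9 /2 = -4.50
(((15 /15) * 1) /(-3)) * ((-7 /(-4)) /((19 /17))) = -119 /228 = -0.52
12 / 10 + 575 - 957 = -1904 / 5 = -380.80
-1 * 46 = -46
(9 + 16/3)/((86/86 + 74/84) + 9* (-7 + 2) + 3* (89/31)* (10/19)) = -354578/954539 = -0.37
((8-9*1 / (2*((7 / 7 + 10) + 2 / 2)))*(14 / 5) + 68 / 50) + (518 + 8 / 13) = 703723 / 1300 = 541.33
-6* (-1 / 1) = 6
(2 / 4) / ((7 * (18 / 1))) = 1 / 252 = 0.00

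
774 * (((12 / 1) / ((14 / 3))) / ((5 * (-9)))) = -1548 / 35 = -44.23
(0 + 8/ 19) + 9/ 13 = 275/ 247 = 1.11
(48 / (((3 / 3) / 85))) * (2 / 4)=2040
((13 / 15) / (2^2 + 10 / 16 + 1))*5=104 / 135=0.77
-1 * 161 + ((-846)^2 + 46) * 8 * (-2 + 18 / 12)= -2863209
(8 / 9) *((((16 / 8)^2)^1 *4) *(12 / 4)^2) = 128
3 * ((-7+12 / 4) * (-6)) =72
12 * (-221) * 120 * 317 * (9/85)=-10681632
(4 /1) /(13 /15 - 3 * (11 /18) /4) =480 /49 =9.80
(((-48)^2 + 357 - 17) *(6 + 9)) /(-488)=-9915 /122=-81.27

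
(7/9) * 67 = 469/9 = 52.11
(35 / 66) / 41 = 35 / 2706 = 0.01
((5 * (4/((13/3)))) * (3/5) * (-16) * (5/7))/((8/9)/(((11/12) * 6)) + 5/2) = -570240/47957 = -11.89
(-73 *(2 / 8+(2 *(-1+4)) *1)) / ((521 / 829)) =-1512925 / 2084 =-725.97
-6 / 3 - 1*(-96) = 94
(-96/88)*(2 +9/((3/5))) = -18.55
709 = 709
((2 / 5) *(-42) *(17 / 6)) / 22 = -119 / 55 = -2.16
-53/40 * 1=-1.32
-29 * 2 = -58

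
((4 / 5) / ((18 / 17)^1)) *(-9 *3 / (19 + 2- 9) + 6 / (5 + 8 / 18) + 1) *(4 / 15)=-986 / 33075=-0.03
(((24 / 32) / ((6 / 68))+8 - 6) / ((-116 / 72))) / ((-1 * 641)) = 189 / 18589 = 0.01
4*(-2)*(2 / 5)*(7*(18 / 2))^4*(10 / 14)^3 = -18370800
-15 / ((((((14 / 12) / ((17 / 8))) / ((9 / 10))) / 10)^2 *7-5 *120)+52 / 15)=15801075 / 628363756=0.03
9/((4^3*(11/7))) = 63/704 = 0.09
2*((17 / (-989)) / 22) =-17 / 10879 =-0.00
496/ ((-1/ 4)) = -1984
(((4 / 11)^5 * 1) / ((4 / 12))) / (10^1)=1536 / 805255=0.00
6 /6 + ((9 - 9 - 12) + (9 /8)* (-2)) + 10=-13 /4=-3.25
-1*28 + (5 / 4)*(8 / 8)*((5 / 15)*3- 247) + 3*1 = -665 / 2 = -332.50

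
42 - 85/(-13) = 631/13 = 48.54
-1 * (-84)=84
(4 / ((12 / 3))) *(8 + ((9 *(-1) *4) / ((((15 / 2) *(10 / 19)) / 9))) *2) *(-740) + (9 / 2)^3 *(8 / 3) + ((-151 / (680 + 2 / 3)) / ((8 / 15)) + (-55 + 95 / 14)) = 66182803639 / 571760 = 115752.77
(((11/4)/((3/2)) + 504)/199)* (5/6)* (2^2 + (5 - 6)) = 15175/2388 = 6.35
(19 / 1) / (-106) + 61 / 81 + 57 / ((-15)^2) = 177553 / 214650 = 0.83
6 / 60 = 1 / 10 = 0.10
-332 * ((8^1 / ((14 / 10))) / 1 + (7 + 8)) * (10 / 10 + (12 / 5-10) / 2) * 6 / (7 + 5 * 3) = 57768 / 11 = 5251.64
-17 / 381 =-0.04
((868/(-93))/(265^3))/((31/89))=-2492/1730695125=-0.00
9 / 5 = 1.80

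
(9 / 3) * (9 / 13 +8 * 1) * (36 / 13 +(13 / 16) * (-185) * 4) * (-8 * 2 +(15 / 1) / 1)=10550019 / 676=15606.54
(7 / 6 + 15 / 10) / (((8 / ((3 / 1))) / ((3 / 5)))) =3 / 5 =0.60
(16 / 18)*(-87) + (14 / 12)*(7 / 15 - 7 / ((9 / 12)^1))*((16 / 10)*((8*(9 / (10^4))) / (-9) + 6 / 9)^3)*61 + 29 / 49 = -54478576024379257 / 145349121093750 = -374.81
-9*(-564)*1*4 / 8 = 2538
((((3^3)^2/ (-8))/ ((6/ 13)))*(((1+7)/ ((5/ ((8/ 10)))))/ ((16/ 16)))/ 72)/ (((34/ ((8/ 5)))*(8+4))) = -117/ 8500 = -0.01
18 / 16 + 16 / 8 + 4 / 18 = 241 / 72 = 3.35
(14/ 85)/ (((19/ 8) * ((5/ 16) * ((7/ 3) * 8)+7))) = 96/ 17765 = 0.01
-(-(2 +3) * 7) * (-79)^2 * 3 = 655305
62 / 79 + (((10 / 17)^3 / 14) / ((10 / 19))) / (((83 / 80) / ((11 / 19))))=180452086 / 225501787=0.80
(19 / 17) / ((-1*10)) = -19 / 170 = -0.11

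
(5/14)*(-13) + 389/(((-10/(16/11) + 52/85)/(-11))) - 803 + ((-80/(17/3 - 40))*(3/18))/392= -5350089603/42990346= -124.45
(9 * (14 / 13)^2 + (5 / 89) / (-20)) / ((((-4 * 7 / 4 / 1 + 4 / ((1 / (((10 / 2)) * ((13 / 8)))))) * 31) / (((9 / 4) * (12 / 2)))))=5650335 / 31706428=0.18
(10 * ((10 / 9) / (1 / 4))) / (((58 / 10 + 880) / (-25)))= -50000 / 39861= -1.25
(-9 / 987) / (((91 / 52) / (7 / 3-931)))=4.84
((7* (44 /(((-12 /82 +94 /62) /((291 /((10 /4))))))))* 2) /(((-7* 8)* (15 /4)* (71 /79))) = -857091224 /3090275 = -277.35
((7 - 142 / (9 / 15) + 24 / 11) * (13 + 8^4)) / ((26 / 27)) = -277616367 / 286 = -970686.60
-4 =-4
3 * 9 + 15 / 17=474 / 17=27.88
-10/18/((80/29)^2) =-841/11520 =-0.07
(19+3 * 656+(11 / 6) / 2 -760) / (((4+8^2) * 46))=14735 / 37536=0.39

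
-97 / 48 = -2.02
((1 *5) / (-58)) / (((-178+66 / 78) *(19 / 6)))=195 / 1268953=0.00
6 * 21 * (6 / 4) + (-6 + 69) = 252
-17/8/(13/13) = -17/8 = -2.12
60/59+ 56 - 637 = -34219/59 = -579.98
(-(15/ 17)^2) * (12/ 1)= -2700/ 289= -9.34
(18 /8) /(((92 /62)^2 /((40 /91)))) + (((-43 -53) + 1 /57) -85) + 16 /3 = -961470371 /5487846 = -175.20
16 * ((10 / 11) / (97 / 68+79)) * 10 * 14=1523200 / 60159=25.32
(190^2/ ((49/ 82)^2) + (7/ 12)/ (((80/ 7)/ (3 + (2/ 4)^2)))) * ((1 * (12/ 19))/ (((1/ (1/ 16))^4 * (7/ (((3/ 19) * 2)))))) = 2796327916311/ 63620534763520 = 0.04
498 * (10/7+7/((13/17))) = 479574/91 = 5270.04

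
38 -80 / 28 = 246 / 7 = 35.14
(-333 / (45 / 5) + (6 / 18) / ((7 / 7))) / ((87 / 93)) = -39.20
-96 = -96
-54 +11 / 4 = -205 / 4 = -51.25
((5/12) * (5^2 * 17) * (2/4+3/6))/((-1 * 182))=-2125/2184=-0.97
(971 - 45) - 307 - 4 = 615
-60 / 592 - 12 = -12.10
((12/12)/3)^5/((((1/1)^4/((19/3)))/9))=19/81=0.23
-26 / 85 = -0.31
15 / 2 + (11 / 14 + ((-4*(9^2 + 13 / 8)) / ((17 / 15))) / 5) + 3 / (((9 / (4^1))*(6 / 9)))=-11433 / 238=-48.04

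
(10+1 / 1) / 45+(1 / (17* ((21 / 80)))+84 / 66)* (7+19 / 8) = 3363971 / 235620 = 14.28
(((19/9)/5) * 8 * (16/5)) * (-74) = -179968/225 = -799.86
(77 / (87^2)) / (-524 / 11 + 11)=-847 / 3050307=-0.00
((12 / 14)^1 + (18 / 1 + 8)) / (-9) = -188 / 63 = -2.98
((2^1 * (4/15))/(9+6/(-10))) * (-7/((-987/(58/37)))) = 232/328671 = 0.00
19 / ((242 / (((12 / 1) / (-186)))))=-19 / 3751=-0.01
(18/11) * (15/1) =270/11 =24.55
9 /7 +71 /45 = 902 /315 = 2.86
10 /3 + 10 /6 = 5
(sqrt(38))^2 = 38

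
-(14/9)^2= -196/81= -2.42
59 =59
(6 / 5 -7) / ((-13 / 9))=261 / 65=4.02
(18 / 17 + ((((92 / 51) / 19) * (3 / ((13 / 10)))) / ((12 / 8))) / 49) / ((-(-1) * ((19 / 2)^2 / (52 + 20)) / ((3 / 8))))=23594472 / 74276111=0.32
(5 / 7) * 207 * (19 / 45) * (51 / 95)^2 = 59823 / 3325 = 17.99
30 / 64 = 15 / 32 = 0.47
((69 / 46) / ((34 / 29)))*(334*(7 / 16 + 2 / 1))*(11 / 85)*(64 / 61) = 12465882 / 88145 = 141.42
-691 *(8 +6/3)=-6910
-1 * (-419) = 419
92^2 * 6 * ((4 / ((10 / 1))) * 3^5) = 24681024 / 5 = 4936204.80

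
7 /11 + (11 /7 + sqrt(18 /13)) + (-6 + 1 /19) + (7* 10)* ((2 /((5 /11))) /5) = 3* sqrt(26) /13 + 423249 /7315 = 59.04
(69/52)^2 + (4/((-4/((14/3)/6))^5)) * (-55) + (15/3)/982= 2291666545139/1254355704576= 1.83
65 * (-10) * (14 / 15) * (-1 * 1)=606.67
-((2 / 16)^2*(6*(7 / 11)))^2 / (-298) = 0.00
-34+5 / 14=-33.64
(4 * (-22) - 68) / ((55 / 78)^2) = -949104 / 3025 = -313.75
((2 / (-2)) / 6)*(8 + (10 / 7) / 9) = -257 / 189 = -1.36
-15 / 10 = -3 / 2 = -1.50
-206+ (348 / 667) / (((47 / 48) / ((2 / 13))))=-2893766 / 14053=-205.92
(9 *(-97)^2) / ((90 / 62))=291679 / 5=58335.80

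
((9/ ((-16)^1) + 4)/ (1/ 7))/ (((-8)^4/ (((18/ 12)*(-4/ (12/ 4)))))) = -385/ 32768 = -0.01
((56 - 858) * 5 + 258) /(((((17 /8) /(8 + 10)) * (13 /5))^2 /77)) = -149767833600 /48841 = -3066436.67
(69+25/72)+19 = 6361/72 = 88.35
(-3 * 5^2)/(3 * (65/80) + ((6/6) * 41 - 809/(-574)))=-344400/205937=-1.67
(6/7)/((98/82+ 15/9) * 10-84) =-369/23842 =-0.02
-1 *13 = -13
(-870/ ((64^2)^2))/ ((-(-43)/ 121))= -52635/ 360710144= -0.00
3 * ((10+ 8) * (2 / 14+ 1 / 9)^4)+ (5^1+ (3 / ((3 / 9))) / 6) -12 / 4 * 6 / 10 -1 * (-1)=34566971 / 5834430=5.92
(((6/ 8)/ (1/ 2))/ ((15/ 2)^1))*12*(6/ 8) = 9/ 5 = 1.80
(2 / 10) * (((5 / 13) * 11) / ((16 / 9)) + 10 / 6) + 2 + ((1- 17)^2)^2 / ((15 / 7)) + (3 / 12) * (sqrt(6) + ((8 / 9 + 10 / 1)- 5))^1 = sqrt(6) / 4 + 286301323 / 9360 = 30588.36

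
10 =10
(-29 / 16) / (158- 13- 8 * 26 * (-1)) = -29 / 5648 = -0.01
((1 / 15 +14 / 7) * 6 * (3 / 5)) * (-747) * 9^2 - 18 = -11254752 / 25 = -450190.08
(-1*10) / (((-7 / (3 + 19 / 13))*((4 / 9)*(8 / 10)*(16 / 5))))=5.60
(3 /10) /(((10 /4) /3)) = 9 /25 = 0.36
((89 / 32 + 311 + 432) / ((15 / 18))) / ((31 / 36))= 128871 / 124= 1039.28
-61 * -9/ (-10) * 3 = -1647/ 10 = -164.70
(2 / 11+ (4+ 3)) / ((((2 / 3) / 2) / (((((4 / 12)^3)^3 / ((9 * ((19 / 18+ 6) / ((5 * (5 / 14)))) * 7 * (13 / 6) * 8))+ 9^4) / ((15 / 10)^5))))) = 8803599932564312 / 472923500049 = 18615.27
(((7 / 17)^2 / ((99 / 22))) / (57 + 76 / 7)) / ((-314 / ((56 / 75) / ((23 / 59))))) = -1133272 / 334597516875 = -0.00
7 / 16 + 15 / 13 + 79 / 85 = 44567 / 17680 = 2.52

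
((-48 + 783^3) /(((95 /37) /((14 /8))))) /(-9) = -41444199167 /1140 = -36354560.67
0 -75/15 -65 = -70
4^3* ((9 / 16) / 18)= 2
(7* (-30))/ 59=-210/ 59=-3.56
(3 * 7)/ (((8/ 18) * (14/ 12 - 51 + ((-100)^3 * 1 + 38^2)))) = -567/ 11983270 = -0.00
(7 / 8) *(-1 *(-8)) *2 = 14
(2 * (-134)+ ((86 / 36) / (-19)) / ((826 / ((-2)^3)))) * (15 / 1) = -94634390 / 23541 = -4019.98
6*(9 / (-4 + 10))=9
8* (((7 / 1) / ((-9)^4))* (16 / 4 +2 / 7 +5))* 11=5720 / 6561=0.87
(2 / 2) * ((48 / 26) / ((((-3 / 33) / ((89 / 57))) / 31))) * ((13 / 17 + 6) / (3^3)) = -27921080 / 113373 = -246.28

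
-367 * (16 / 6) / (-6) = 1468 / 9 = 163.11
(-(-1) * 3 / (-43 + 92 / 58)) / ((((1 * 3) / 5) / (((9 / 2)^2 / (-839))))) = 11745 / 4030556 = 0.00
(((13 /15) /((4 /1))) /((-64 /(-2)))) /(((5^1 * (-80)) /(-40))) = 13 /19200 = 0.00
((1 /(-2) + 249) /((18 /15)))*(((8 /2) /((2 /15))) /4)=1553.12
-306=-306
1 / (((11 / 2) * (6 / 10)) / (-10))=-100 / 33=-3.03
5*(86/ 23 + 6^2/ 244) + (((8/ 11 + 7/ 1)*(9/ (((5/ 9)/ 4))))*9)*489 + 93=2203813.16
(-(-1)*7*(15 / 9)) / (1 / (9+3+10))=770 / 3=256.67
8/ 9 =0.89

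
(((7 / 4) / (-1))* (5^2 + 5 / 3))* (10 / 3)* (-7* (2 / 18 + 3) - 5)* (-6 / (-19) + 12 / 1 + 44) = 361018000 / 1539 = 234579.60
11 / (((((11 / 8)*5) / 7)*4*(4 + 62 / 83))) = 581 / 985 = 0.59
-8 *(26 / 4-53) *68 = 25296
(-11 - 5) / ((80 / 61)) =-61 / 5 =-12.20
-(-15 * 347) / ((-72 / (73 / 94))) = -126655 / 2256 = -56.14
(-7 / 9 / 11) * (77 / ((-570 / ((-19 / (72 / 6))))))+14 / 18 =2471 / 3240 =0.76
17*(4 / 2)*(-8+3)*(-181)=30770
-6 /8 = -0.75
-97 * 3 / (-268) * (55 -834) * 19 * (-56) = 60299274 / 67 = 899989.16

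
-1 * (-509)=509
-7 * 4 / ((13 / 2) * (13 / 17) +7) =-952 / 407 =-2.34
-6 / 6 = -1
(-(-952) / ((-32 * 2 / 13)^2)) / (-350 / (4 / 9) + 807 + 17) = 20111 / 18688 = 1.08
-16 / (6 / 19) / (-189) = 0.27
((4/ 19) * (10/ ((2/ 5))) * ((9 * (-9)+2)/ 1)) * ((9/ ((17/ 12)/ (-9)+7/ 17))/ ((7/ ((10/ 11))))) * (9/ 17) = -691092000/ 683221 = -1011.52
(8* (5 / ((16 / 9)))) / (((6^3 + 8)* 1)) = 45 / 448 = 0.10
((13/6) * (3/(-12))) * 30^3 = -14625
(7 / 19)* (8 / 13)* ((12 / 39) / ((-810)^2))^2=56 / 1123062046689375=0.00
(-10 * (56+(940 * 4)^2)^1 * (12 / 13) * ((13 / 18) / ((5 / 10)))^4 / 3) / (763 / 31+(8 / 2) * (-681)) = 987562397120 / 14077719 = 70150.74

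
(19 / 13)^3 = 6859 / 2197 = 3.12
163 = 163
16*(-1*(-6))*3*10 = 2880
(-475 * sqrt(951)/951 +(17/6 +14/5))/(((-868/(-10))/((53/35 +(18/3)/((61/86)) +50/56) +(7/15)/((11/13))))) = 543796201/733859280 - 1528421275 * sqrt(951)/23263339176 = -1.29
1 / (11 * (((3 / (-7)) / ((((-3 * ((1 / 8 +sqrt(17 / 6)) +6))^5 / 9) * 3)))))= 190206737 * sqrt(102) / 8192 +95231078061 / 360448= 498698.31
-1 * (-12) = 12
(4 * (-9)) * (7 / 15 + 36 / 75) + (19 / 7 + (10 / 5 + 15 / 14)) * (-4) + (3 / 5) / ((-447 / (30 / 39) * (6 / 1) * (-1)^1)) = -58191179 / 1016925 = -57.22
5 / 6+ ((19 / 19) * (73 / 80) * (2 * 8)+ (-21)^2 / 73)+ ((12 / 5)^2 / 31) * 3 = 7478711 / 339450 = 22.03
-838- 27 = -865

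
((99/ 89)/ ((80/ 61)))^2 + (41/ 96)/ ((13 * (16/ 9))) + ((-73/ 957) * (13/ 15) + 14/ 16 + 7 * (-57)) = -1504016355066229/ 3784134182400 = -397.45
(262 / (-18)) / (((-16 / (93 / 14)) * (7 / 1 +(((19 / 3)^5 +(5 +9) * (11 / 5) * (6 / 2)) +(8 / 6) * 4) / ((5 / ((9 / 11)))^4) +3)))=185803440625 / 534247228704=0.35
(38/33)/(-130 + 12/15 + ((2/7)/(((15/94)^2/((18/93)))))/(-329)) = -721525/80959241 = -0.01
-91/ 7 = -13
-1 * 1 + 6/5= 0.20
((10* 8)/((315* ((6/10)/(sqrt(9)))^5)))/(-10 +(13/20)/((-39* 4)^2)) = -208000000/2620793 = -79.37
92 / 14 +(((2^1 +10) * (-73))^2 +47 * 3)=5372665 / 7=767523.57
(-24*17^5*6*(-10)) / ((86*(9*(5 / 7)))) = 159023984 / 43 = 3698232.19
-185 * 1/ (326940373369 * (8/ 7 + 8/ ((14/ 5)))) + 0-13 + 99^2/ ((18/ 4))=2831303633375355/ 1307761493476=2165.00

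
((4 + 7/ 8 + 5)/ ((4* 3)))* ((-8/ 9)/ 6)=-79/ 648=-0.12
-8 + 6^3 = 208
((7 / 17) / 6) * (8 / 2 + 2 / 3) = 0.32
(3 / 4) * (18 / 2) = 27 / 4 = 6.75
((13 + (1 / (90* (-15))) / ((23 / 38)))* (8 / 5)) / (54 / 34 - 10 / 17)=1614448 / 77625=20.80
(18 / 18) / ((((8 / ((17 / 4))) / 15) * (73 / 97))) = 24735 / 2336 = 10.59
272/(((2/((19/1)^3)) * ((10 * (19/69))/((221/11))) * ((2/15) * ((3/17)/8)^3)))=156936135396352/33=4755640466556.12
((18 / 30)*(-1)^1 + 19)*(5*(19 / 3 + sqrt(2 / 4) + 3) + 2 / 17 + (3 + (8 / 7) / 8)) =46*sqrt(2) + 1639808 / 1785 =983.71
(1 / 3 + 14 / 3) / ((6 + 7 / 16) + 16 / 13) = 0.65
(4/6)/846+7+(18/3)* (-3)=-13958/1269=-11.00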